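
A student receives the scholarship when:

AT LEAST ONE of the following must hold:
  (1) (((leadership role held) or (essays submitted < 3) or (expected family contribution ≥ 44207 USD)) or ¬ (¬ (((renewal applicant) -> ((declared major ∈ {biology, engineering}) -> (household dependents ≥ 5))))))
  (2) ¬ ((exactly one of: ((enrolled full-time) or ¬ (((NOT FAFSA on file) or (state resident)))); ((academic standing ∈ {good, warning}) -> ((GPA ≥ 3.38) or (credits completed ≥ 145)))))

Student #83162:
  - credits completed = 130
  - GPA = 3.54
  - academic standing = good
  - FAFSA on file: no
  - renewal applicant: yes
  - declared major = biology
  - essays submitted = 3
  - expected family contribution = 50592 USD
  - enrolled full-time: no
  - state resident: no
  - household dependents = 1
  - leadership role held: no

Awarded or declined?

Awarded

Atomic conditions:
  leadership role held: no → false
  essays submitted < 3: 3 < 3 is false
  expected family contribution ≥ 44207 USD: 50592 ≥ 44207 is true
  renewal applicant: yes → true
  declared major ∈ {biology, engineering}: biology is in the set → true
  household dependents ≥ 5: 1 ≥ 5 is false
  enrolled full-time: no → false
  NOT FAFSA on file: no → true
  state resident: no → false
  academic standing ∈ {good, warning}: good is in the set → true
  GPA ≥ 3.38: 3.54 ≥ 3.38 is true
  credits completed ≥ 145: 130 ≥ 145 is false
Combine:
[1.1] false OR false OR true = true
[1.2.1.1.2] true → false = false
[1.2.1.1] true → false = false
[1.2.1] NOT false = true
[1.2] NOT true = false
[1] true OR false = true
[2.1.1.2.1] true OR false = true
[2.1.1.2] NOT true = false
[2.1.1] false OR false = false
[2.1.2.2] true OR false = true
[2.1.2] true → true = true
[2.1] exactly-one(false, true) = true
[2] NOT true = false
[root] true OR false = true
Overall: true → awarded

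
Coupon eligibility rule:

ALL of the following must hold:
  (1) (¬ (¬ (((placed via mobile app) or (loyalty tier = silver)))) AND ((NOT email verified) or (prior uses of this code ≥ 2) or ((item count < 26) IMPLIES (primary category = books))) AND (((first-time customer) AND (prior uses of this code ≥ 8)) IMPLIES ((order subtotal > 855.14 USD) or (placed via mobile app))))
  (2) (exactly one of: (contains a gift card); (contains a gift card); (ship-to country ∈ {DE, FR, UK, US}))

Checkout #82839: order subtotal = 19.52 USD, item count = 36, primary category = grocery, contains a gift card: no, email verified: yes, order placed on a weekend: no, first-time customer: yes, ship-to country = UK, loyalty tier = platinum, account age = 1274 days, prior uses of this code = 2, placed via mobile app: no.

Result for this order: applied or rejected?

Atomic conditions:
  placed via mobile app: no → false
  loyalty tier = silver: platinum == silver is false
  NOT email verified: yes → false
  prior uses of this code ≥ 2: 2 ≥ 2 is true
  item count < 26: 36 < 26 is false
  primary category = books: grocery == books is false
  first-time customer: yes → true
  prior uses of this code ≥ 8: 2 ≥ 8 is false
  order subtotal > 855.14 USD: 19.52 > 855.14 is false
  contains a gift card: no → false
  ship-to country ∈ {DE, FR, UK, US}: UK is in the set → true
Combine:
[1.1.1.1] false OR false = false
[1.1.1] NOT false = true
[1.1] NOT true = false
[1.2.3] false → false (antecedent false ⇒ implication holds) = true
[1.2] false OR true OR true = true
[1.3.1] true AND false = false
[1.3.2] false OR false = false
[1.3] false → false (antecedent false ⇒ implication holds) = true
[1] false AND true AND true = false
[2] exactly-one(false, false, true) = true
[root] false AND true = false
Overall: false → rejected

Rejected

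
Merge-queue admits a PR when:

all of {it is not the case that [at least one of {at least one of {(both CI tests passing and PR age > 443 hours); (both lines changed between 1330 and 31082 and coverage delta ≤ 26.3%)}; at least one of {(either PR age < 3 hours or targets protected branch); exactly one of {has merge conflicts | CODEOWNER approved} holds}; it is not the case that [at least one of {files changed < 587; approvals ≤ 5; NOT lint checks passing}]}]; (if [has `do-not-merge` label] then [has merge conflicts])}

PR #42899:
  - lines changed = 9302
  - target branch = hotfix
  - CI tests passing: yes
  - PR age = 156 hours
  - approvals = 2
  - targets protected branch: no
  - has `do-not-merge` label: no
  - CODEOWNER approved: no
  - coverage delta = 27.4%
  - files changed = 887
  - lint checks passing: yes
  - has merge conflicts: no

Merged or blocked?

Atomic conditions:
  CI tests passing: yes → true
  PR age > 443 hours: 156 > 443 is false
  lines changed between 1330 and 31082: 9302 in [1330, 31082] is true
  coverage delta ≤ 26.3%: 27.4 ≤ 26.3 is false
  PR age < 3 hours: 156 < 3 is false
  targets protected branch: no → false
  has merge conflicts: no → false
  CODEOWNER approved: no → false
  files changed < 587: 887 < 587 is false
  approvals ≤ 5: 2 ≤ 5 is true
  NOT lint checks passing: yes → false
  has `do-not-merge` label: no → false
Combine:
[1.1.1.1] true AND false = false
[1.1.1.2] true AND false = false
[1.1.1] false OR false = false
[1.1.2.1] false OR false = false
[1.1.2.2] exactly-one(false, false) = false
[1.1.2] false OR false = false
[1.1.3.1] false OR true OR false = true
[1.1.3] NOT true = false
[1.1] false OR false OR false = false
[1] NOT false = true
[2] false → false (antecedent false ⇒ implication holds) = true
[root] true AND true = true
Overall: true → merged

Merged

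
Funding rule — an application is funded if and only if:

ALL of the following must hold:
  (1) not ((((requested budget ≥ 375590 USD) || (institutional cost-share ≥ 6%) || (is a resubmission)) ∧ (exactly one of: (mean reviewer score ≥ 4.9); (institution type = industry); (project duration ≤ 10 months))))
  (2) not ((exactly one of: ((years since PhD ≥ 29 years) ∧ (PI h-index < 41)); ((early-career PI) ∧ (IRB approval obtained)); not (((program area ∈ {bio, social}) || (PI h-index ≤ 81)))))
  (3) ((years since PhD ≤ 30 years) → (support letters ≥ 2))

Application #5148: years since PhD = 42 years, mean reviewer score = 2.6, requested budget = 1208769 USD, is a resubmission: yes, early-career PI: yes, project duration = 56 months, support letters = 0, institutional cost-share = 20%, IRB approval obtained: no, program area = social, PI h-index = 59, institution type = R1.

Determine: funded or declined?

Funded

Atomic conditions:
  requested budget ≥ 375590 USD: 1208769 ≥ 375590 is true
  institutional cost-share ≥ 6%: 20 ≥ 6 is true
  is a resubmission: yes → true
  mean reviewer score ≥ 4.9: 2.6 ≥ 4.9 is false
  institution type = industry: R1 == industry is false
  project duration ≤ 10 months: 56 ≤ 10 is false
  years since PhD ≥ 29 years: 42 ≥ 29 is true
  PI h-index < 41: 59 < 41 is false
  early-career PI: yes → true
  IRB approval obtained: no → false
  program area ∈ {bio, social}: social is in the set → true
  PI h-index ≤ 81: 59 ≤ 81 is true
  years since PhD ≤ 30 years: 42 ≤ 30 is false
  support letters ≥ 2: 0 ≥ 2 is false
Combine:
[1.1.1] true OR true OR true = true
[1.1.2] exactly-one(false, false, false) = false
[1.1] true AND false = false
[1] NOT false = true
[2.1.1] true AND false = false
[2.1.2] true AND false = false
[2.1.3.1] true OR true = true
[2.1.3] NOT true = false
[2.1] exactly-one(false, false, false) = false
[2] NOT false = true
[3] false → false (antecedent false ⇒ implication holds) = true
[root] true AND true AND true = true
Overall: true → funded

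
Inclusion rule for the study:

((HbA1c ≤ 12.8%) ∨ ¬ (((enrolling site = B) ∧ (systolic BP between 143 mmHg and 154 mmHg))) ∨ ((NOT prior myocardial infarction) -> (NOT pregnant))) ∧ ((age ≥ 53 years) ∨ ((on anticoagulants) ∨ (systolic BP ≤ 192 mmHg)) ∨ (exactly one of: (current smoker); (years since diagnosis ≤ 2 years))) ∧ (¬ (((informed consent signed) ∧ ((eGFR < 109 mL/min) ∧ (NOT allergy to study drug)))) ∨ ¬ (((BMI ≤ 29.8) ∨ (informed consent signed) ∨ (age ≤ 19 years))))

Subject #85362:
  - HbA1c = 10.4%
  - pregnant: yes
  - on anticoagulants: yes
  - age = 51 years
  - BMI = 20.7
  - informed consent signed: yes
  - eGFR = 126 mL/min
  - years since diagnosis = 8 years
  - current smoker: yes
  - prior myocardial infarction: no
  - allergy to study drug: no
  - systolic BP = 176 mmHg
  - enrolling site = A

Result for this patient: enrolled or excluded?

Enrolled

Atomic conditions:
  HbA1c ≤ 12.8%: 10.4 ≤ 12.8 is true
  enrolling site = B: A == B is false
  systolic BP between 143 mmHg and 154 mmHg: 176 in [143, 154] is false
  NOT prior myocardial infarction: no → true
  NOT pregnant: yes → false
  age ≥ 53 years: 51 ≥ 53 is false
  on anticoagulants: yes → true
  systolic BP ≤ 192 mmHg: 176 ≤ 192 is true
  current smoker: yes → true
  years since diagnosis ≤ 2 years: 8 ≤ 2 is false
  informed consent signed: yes → true
  eGFR < 109 mL/min: 126 < 109 is false
  NOT allergy to study drug: no → true
  BMI ≤ 29.8: 20.7 ≤ 29.8 is true
  age ≤ 19 years: 51 ≤ 19 is false
Combine:
[1.2.1] false AND false = false
[1.2] NOT false = true
[1.3] true → false = false
[1] true OR true OR false = true
[2.2] true OR true = true
[2.3] exactly-one(true, false) = true
[2] false OR true OR true = true
[3.1.1.2] false AND true = false
[3.1.1] true AND false = false
[3.1] NOT false = true
[3.2.1] true OR true OR false = true
[3.2] NOT true = false
[3] true OR false = true
[root] true AND true AND true = true
Overall: true → enrolled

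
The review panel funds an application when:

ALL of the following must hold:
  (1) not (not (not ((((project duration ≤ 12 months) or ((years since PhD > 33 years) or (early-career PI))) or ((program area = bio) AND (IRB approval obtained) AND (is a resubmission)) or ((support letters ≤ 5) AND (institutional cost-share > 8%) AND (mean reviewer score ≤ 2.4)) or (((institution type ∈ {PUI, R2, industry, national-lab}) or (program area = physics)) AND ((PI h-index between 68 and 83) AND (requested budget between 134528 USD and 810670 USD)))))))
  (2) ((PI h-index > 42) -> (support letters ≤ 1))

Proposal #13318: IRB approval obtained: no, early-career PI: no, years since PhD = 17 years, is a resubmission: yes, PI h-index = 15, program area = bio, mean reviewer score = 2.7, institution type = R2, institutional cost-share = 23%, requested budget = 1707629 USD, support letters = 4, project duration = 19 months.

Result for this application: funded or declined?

Atomic conditions:
  project duration ≤ 12 months: 19 ≤ 12 is false
  years since PhD > 33 years: 17 > 33 is false
  early-career PI: no → false
  program area = bio: bio == bio is true
  IRB approval obtained: no → false
  is a resubmission: yes → true
  support letters ≤ 5: 4 ≤ 5 is true
  institutional cost-share > 8%: 23 > 8 is true
  mean reviewer score ≤ 2.4: 2.7 ≤ 2.4 is false
  institution type ∈ {PUI, R2, industry, national-lab}: R2 is in the set → true
  program area = physics: bio == physics is false
  PI h-index between 68 and 83: 15 in [68, 83] is false
  requested budget between 134528 USD and 810670 USD: 1707629 in [134528, 810670] is false
  PI h-index > 42: 15 > 42 is false
  support letters ≤ 1: 4 ≤ 1 is false
Combine:
[1.1.1.1.1.2] false OR false = false
[1.1.1.1.1] false OR false = false
[1.1.1.1.2] true AND false AND true = false
[1.1.1.1.3] true AND true AND false = false
[1.1.1.1.4.1] true OR false = true
[1.1.1.1.4.2] false AND false = false
[1.1.1.1.4] true AND false = false
[1.1.1.1] false OR false OR false OR false = false
[1.1.1] NOT false = true
[1.1] NOT true = false
[1] NOT false = true
[2] false → false (antecedent false ⇒ implication holds) = true
[root] true AND true = true
Overall: true → funded

Funded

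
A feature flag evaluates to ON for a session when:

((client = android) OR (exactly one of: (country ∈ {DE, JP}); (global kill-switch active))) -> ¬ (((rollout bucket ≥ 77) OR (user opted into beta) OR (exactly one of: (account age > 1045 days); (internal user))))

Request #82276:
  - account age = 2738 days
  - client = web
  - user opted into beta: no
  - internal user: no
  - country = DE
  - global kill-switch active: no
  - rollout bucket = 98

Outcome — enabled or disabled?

Atomic conditions:
  client = android: web == android is false
  country ∈ {DE, JP}: DE is in the set → true
  global kill-switch active: no → false
  rollout bucket ≥ 77: 98 ≥ 77 is true
  user opted into beta: no → false
  account age > 1045 days: 2738 > 1045 is true
  internal user: no → false
Combine:
[1.2] exactly-one(true, false) = true
[1] false OR true = true
[2.1.3] exactly-one(true, false) = true
[2.1] true OR false OR true = true
[2] NOT true = false
[root] true → false = false
Overall: false → disabled

Disabled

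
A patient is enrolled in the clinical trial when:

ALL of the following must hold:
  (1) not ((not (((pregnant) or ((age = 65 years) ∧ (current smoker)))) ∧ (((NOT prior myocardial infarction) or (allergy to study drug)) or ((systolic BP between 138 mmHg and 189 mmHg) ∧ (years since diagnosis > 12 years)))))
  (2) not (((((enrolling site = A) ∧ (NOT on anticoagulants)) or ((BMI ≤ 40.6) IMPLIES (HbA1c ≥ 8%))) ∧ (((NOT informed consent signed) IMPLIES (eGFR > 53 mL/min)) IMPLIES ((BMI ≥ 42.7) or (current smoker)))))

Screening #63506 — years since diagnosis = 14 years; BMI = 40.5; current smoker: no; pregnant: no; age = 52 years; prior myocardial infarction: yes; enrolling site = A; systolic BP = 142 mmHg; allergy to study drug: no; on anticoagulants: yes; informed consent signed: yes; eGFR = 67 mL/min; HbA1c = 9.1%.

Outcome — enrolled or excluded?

Excluded

Atomic conditions:
  pregnant: no → false
  age = 65 years: 52 == 65 is false
  current smoker: no → false
  NOT prior myocardial infarction: yes → false
  allergy to study drug: no → false
  systolic BP between 138 mmHg and 189 mmHg: 142 in [138, 189] is true
  years since diagnosis > 12 years: 14 > 12 is true
  enrolling site = A: A == A is true
  NOT on anticoagulants: yes → false
  BMI ≤ 40.6: 40.5 ≤ 40.6 is true
  HbA1c ≥ 8%: 9.1 ≥ 8 is true
  NOT informed consent signed: yes → false
  eGFR > 53 mL/min: 67 > 53 is true
  BMI ≥ 42.7: 40.5 ≥ 42.7 is false
Combine:
[1.1.1.1.2] false AND false = false
[1.1.1.1] false OR false = false
[1.1.1] NOT false = true
[1.1.2.1] false OR false = false
[1.1.2.2] true AND true = true
[1.1.2] false OR true = true
[1.1] true AND true = true
[1] NOT true = false
[2.1.1.1] true AND false = false
[2.1.1.2] true → true = true
[2.1.1] false OR true = true
[2.1.2.1] false → true (antecedent false ⇒ implication holds) = true
[2.1.2.2] false OR false = false
[2.1.2] true → false = false
[2.1] true AND false = false
[2] NOT false = true
[root] false AND true = false
Overall: false → excluded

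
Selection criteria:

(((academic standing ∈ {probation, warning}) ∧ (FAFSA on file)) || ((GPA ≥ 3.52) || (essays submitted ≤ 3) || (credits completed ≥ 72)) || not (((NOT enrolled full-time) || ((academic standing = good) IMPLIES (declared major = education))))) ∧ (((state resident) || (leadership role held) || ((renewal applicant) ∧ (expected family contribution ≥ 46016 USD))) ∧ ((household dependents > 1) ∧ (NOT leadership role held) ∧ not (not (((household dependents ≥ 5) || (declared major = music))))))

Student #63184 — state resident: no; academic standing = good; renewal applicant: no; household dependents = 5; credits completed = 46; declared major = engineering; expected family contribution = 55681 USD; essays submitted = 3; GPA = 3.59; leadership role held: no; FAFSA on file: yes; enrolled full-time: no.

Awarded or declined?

Declined

Atomic conditions:
  academic standing ∈ {probation, warning}: good is not in the set → false
  FAFSA on file: yes → true
  GPA ≥ 3.52: 3.59 ≥ 3.52 is true
  essays submitted ≤ 3: 3 ≤ 3 is true
  credits completed ≥ 72: 46 ≥ 72 is false
  NOT enrolled full-time: no → true
  academic standing = good: good == good is true
  declared major = education: engineering == education is false
  state resident: no → false
  leadership role held: no → false
  renewal applicant: no → false
  expected family contribution ≥ 46016 USD: 55681 ≥ 46016 is true
  household dependents > 1: 5 > 1 is true
  NOT leadership role held: no → true
  household dependents ≥ 5: 5 ≥ 5 is true
  declared major = music: engineering == music is false
Combine:
[1.1] false AND true = false
[1.2] true OR true OR false = true
[1.3.1.2] true → false = false
[1.3.1] true OR false = true
[1.3] NOT true = false
[1] false OR true OR false = true
[2.1.3] false AND true = false
[2.1] false OR false OR false = false
[2.2.3.1.1] true OR false = true
[2.2.3.1] NOT true = false
[2.2.3] NOT false = true
[2.2] true AND true AND true = true
[2] false AND true = false
[root] true AND false = false
Overall: false → declined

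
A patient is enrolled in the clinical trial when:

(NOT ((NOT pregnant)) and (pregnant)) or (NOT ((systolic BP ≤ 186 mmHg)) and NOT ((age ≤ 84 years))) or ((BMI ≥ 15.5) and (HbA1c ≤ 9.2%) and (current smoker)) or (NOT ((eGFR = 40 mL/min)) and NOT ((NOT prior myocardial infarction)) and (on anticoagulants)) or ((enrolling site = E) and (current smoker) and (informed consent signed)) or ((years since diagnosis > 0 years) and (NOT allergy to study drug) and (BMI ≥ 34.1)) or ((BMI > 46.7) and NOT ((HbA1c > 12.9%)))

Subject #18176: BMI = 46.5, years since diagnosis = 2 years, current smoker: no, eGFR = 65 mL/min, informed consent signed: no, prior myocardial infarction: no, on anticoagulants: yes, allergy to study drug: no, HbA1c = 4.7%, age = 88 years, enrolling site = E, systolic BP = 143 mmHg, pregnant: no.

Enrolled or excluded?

Enrolled

Atomic conditions:
  NOT pregnant: no → true
  pregnant: no → false
  systolic BP ≤ 186 mmHg: 143 ≤ 186 is true
  age ≤ 84 years: 88 ≤ 84 is false
  BMI ≥ 15.5: 46.5 ≥ 15.5 is true
  HbA1c ≤ 9.2%: 4.7 ≤ 9.2 is true
  current smoker: no → false
  eGFR = 40 mL/min: 65 == 40 is false
  NOT prior myocardial infarction: no → true
  on anticoagulants: yes → true
  enrolling site = E: E == E is true
  informed consent signed: no → false
  years since diagnosis > 0 years: 2 > 0 is true
  NOT allergy to study drug: no → true
  BMI ≥ 34.1: 46.5 ≥ 34.1 is true
  BMI > 46.7: 46.5 > 46.7 is false
  HbA1c > 12.9%: 4.7 > 12.9 is false
Combine:
[1.1] NOT true = false
[1] false AND false = false
[2.1] NOT true = false
[2.2] NOT false = true
[2] false AND true = false
[3] true AND true AND false = false
[4.1] NOT false = true
[4.2] NOT true = false
[4] true AND false AND true = false
[5] true AND false AND false = false
[6] true AND true AND true = true
[7.2] NOT false = true
[7] false AND true = false
[root] false OR false OR false OR false OR false OR true OR false = true
Overall: true → enrolled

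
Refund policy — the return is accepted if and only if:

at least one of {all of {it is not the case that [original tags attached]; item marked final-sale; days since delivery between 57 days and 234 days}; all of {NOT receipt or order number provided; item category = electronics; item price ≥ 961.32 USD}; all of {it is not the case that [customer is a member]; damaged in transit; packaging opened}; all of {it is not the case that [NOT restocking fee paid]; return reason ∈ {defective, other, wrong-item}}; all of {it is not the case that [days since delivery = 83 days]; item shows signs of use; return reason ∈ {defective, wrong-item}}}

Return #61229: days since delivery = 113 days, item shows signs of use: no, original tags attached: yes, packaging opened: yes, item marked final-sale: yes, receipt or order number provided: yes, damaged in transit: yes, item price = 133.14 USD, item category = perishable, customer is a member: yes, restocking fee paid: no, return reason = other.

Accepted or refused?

Atomic conditions:
  original tags attached: yes → true
  item marked final-sale: yes → true
  days since delivery between 57 days and 234 days: 113 in [57, 234] is true
  NOT receipt or order number provided: yes → false
  item category = electronics: perishable == electronics is false
  item price ≥ 961.32 USD: 133.14 ≥ 961.32 is false
  customer is a member: yes → true
  damaged in transit: yes → true
  packaging opened: yes → true
  NOT restocking fee paid: no → true
  return reason ∈ {defective, other, wrong-item}: other is in the set → true
  days since delivery = 83 days: 113 == 83 is false
  item shows signs of use: no → false
  return reason ∈ {defective, wrong-item}: other is not in the set → false
Combine:
[1.1] NOT true = false
[1] false AND true AND true = false
[2] false AND false AND false = false
[3.1] NOT true = false
[3] false AND true AND true = false
[4.1] NOT true = false
[4] false AND true = false
[5.1] NOT false = true
[5] true AND false AND false = false
[root] false OR false OR false OR false OR false = false
Overall: false → refused

Refused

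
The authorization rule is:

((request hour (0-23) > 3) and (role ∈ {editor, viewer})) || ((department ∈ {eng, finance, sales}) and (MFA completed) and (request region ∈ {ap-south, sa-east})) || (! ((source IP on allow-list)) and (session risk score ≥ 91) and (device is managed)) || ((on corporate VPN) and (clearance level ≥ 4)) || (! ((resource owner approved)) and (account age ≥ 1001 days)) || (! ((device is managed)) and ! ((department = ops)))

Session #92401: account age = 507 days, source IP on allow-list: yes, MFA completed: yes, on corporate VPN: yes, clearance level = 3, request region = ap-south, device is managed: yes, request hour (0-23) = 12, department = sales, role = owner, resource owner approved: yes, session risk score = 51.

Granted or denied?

Granted

Atomic conditions:
  request hour (0-23) > 3: 12 > 3 is true
  role ∈ {editor, viewer}: owner is not in the set → false
  department ∈ {eng, finance, sales}: sales is in the set → true
  MFA completed: yes → true
  request region ∈ {ap-south, sa-east}: ap-south is in the set → true
  source IP on allow-list: yes → true
  session risk score ≥ 91: 51 ≥ 91 is false
  device is managed: yes → true
  on corporate VPN: yes → true
  clearance level ≥ 4: 3 ≥ 4 is false
  resource owner approved: yes → true
  account age ≥ 1001 days: 507 ≥ 1001 is false
  department = ops: sales == ops is false
Combine:
[1] true AND false = false
[2] true AND true AND true = true
[3.1] NOT true = false
[3] false AND false AND true = false
[4] true AND false = false
[5.1] NOT true = false
[5] false AND false = false
[6.1] NOT true = false
[6.2] NOT false = true
[6] false AND true = false
[root] false OR true OR false OR false OR false OR false = true
Overall: true → granted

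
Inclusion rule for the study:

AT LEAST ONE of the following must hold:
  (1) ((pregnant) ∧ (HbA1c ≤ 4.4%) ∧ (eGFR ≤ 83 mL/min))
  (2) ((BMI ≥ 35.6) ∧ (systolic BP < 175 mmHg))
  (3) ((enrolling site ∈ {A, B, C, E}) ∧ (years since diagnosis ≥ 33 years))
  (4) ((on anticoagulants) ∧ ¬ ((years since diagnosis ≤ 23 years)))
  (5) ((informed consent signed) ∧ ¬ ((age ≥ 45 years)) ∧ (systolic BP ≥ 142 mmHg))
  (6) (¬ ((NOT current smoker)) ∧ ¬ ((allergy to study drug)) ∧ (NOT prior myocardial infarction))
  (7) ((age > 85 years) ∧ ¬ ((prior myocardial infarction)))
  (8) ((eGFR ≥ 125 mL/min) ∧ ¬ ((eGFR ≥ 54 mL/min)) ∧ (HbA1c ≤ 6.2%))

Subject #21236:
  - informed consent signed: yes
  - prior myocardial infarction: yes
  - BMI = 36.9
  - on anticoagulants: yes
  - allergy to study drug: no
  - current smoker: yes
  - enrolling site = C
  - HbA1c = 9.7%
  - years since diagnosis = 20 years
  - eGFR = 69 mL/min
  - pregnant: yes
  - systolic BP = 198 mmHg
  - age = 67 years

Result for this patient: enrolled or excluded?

Atomic conditions:
  pregnant: yes → true
  HbA1c ≤ 4.4%: 9.7 ≤ 4.4 is false
  eGFR ≤ 83 mL/min: 69 ≤ 83 is true
  BMI ≥ 35.6: 36.9 ≥ 35.6 is true
  systolic BP < 175 mmHg: 198 < 175 is false
  enrolling site ∈ {A, B, C, E}: C is in the set → true
  years since diagnosis ≥ 33 years: 20 ≥ 33 is false
  on anticoagulants: yes → true
  years since diagnosis ≤ 23 years: 20 ≤ 23 is true
  informed consent signed: yes → true
  age ≥ 45 years: 67 ≥ 45 is true
  systolic BP ≥ 142 mmHg: 198 ≥ 142 is true
  NOT current smoker: yes → false
  allergy to study drug: no → false
  NOT prior myocardial infarction: yes → false
  age > 85 years: 67 > 85 is false
  prior myocardial infarction: yes → true
  eGFR ≥ 125 mL/min: 69 ≥ 125 is false
  eGFR ≥ 54 mL/min: 69 ≥ 54 is true
  HbA1c ≤ 6.2%: 9.7 ≤ 6.2 is false
Combine:
[1] true AND false AND true = false
[2] true AND false = false
[3] true AND false = false
[4.2] NOT true = false
[4] true AND false = false
[5.2] NOT true = false
[5] true AND false AND true = false
[6.1] NOT false = true
[6.2] NOT false = true
[6] true AND true AND false = false
[7.2] NOT true = false
[7] false AND false = false
[8.2] NOT true = false
[8] false AND false AND false = false
[root] false OR false OR false OR false OR false OR false OR false OR false = false
Overall: false → excluded

Excluded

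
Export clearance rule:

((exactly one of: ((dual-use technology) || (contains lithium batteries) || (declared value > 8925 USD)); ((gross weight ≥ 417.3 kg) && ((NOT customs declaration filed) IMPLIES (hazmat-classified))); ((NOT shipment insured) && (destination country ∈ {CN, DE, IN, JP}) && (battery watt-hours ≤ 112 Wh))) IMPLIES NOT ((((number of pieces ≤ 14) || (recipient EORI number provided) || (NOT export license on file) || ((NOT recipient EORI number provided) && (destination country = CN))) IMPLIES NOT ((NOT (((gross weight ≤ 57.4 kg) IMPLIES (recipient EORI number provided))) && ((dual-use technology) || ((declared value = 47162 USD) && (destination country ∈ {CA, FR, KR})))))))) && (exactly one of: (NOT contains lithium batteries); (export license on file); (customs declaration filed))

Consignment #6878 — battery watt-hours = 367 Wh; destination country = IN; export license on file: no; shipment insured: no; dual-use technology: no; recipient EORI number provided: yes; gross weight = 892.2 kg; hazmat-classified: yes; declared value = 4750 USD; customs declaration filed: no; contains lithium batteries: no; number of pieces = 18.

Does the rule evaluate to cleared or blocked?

Blocked

Atomic conditions:
  dual-use technology: no → false
  contains lithium batteries: no → false
  declared value > 8925 USD: 4750 > 8925 is false
  gross weight ≥ 417.3 kg: 892.2 ≥ 417.3 is true
  NOT customs declaration filed: no → true
  hazmat-classified: yes → true
  NOT shipment insured: no → true
  destination country ∈ {CN, DE, IN, JP}: IN is in the set → true
  battery watt-hours ≤ 112 Wh: 367 ≤ 112 is false
  number of pieces ≤ 14: 18 ≤ 14 is false
  recipient EORI number provided: yes → true
  NOT export license on file: no → true
  NOT recipient EORI number provided: yes → false
  destination country = CN: IN == CN is false
  gross weight ≤ 57.4 kg: 892.2 ≤ 57.4 is false
  declared value = 47162 USD: 4750 == 47162 is false
  destination country ∈ {CA, FR, KR}: IN is not in the set → false
  NOT contains lithium batteries: no → true
  export license on file: no → false
  customs declaration filed: no → false
Combine:
[1.1.1] false OR false OR false = false
[1.1.2.2] true → true = true
[1.1.2] true AND true = true
[1.1.3] true AND true AND false = false
[1.1] exactly-one(false, true, false) = true
[1.2.1.1.4] false AND false = false
[1.2.1.1] false OR true OR true OR false = true
[1.2.1.2.1.1.1] false → true (antecedent false ⇒ implication holds) = true
[1.2.1.2.1.1] NOT true = false
[1.2.1.2.1.2.2] false AND false = false
[1.2.1.2.1.2] false OR false = false
[1.2.1.2.1] false AND false = false
[1.2.1.2] NOT false = true
[1.2.1] true → true = true
[1.2] NOT true = false
[1] true → false = false
[2] exactly-one(true, false, false) = true
[root] false AND true = false
Overall: false → blocked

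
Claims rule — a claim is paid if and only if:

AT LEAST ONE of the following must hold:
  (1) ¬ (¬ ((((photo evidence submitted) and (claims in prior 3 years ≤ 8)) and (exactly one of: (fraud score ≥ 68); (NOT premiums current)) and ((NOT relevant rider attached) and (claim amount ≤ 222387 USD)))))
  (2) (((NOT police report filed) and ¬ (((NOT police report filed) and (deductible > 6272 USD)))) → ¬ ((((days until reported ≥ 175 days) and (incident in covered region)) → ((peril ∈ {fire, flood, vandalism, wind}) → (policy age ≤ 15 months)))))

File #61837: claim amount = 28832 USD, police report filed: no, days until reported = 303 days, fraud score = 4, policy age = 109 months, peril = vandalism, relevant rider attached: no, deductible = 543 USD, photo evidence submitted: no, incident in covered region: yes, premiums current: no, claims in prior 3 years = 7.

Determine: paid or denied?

Atomic conditions:
  photo evidence submitted: no → false
  claims in prior 3 years ≤ 8: 7 ≤ 8 is true
  fraud score ≥ 68: 4 ≥ 68 is false
  NOT premiums current: no → true
  NOT relevant rider attached: no → true
  claim amount ≤ 222387 USD: 28832 ≤ 222387 is true
  NOT police report filed: no → true
  deductible > 6272 USD: 543 > 6272 is false
  days until reported ≥ 175 days: 303 ≥ 175 is true
  incident in covered region: yes → true
  peril ∈ {fire, flood, vandalism, wind}: vandalism is in the set → true
  policy age ≤ 15 months: 109 ≤ 15 is false
Combine:
[1.1.1.1] false AND true = false
[1.1.1.2] exactly-one(false, true) = true
[1.1.1.3] true AND true = true
[1.1.1] false AND true AND true = false
[1.1] NOT false = true
[1] NOT true = false
[2.1.2.1] true AND false = false
[2.1.2] NOT false = true
[2.1] true AND true = true
[2.2.1.1] true AND true = true
[2.2.1.2] true → false = false
[2.2.1] true → false = false
[2.2] NOT false = true
[2] true → true = true
[root] false OR true = true
Overall: true → paid

Paid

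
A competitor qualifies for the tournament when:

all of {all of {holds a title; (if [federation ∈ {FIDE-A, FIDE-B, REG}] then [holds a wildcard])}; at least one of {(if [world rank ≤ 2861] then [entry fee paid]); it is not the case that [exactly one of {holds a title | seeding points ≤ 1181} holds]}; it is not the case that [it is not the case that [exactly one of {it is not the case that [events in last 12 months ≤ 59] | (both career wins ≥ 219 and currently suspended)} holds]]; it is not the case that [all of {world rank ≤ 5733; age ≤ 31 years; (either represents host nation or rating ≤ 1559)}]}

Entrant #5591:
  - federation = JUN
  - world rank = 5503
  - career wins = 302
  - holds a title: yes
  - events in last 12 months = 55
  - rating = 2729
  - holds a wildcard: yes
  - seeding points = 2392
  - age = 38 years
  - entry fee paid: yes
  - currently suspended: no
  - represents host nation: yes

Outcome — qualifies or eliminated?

Atomic conditions:
  holds a title: yes → true
  federation ∈ {FIDE-A, FIDE-B, REG}: JUN is not in the set → false
  holds a wildcard: yes → true
  world rank ≤ 2861: 5503 ≤ 2861 is false
  entry fee paid: yes → true
  seeding points ≤ 1181: 2392 ≤ 1181 is false
  events in last 12 months ≤ 59: 55 ≤ 59 is true
  career wins ≥ 219: 302 ≥ 219 is true
  currently suspended: no → false
  world rank ≤ 5733: 5503 ≤ 5733 is true
  age ≤ 31 years: 38 ≤ 31 is false
  represents host nation: yes → true
  rating ≤ 1559: 2729 ≤ 1559 is false
Combine:
[1.2] false → true (antecedent false ⇒ implication holds) = true
[1] true AND true = true
[2.1] false → true (antecedent false ⇒ implication holds) = true
[2.2.1] exactly-one(true, false) = true
[2.2] NOT true = false
[2] true OR false = true
[3.1.1.1] NOT true = false
[3.1.1.2] true AND false = false
[3.1.1] exactly-one(false, false) = false
[3.1] NOT false = true
[3] NOT true = false
[4.1.3] true OR false = true
[4.1] true AND false AND true = false
[4] NOT false = true
[root] true AND true AND false AND true = false
Overall: false → eliminated

Eliminated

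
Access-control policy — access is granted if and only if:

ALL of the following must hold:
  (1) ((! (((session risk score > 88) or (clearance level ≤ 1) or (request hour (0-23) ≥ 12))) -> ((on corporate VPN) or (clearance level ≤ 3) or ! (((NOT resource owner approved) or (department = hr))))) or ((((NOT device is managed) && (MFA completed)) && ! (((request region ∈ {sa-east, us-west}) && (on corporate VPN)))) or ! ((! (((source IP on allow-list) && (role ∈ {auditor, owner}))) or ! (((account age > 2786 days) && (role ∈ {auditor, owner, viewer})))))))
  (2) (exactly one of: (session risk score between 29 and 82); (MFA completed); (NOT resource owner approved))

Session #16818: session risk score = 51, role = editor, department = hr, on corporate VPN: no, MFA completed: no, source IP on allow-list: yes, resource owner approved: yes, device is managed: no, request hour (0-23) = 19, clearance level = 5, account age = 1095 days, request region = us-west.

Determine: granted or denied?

Granted

Atomic conditions:
  session risk score > 88: 51 > 88 is false
  clearance level ≤ 1: 5 ≤ 1 is false
  request hour (0-23) ≥ 12: 19 ≥ 12 is true
  on corporate VPN: no → false
  clearance level ≤ 3: 5 ≤ 3 is false
  NOT resource owner approved: yes → false
  department = hr: hr == hr is true
  NOT device is managed: no → true
  MFA completed: no → false
  request region ∈ {sa-east, us-west}: us-west is in the set → true
  source IP on allow-list: yes → true
  role ∈ {auditor, owner}: editor is not in the set → false
  account age > 2786 days: 1095 > 2786 is false
  role ∈ {auditor, owner, viewer}: editor is not in the set → false
  session risk score between 29 and 82: 51 in [29, 82] is true
Combine:
[1.1.1.1] false OR false OR true = true
[1.1.1] NOT true = false
[1.1.2.3.1] false OR true = true
[1.1.2.3] NOT true = false
[1.1.2] false OR false OR false = false
[1.1] false → false (antecedent false ⇒ implication holds) = true
[1.2.1.1] true AND false = false
[1.2.1.2.1] true AND false = false
[1.2.1.2] NOT false = true
[1.2.1] false AND true = false
[1.2.2.1.1.1] true AND false = false
[1.2.2.1.1] NOT false = true
[1.2.2.1.2.1] false AND false = false
[1.2.2.1.2] NOT false = true
[1.2.2.1] true OR true = true
[1.2.2] NOT true = false
[1.2] false OR false = false
[1] true OR false = true
[2] exactly-one(true, false, false) = true
[root] true AND true = true
Overall: true → granted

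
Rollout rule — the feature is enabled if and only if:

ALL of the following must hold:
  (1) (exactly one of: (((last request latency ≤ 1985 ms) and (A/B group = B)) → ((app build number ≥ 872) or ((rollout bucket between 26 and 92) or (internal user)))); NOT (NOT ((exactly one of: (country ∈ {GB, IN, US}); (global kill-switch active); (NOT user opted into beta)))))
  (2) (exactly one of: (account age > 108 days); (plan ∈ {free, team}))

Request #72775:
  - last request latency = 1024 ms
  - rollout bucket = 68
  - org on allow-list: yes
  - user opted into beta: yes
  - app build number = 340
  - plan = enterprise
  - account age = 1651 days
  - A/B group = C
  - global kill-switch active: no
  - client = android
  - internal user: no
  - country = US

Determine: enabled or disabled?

Disabled

Atomic conditions:
  last request latency ≤ 1985 ms: 1024 ≤ 1985 is true
  A/B group = B: C == B is false
  app build number ≥ 872: 340 ≥ 872 is false
  rollout bucket between 26 and 92: 68 in [26, 92] is true
  internal user: no → false
  country ∈ {GB, IN, US}: US is in the set → true
  global kill-switch active: no → false
  NOT user opted into beta: yes → false
  account age > 108 days: 1651 > 108 is true
  plan ∈ {free, team}: enterprise is not in the set → false
Combine:
[1.1.1] true AND false = false
[1.1.2.2] true OR false = true
[1.1.2] false OR true = true
[1.1] false → true (antecedent false ⇒ implication holds) = true
[1.2.1.1] exactly-one(true, false, false) = true
[1.2.1] NOT true = false
[1.2] NOT false = true
[1] exactly-one(true, true) = false
[2] exactly-one(true, false) = true
[root] false AND true = false
Overall: false → disabled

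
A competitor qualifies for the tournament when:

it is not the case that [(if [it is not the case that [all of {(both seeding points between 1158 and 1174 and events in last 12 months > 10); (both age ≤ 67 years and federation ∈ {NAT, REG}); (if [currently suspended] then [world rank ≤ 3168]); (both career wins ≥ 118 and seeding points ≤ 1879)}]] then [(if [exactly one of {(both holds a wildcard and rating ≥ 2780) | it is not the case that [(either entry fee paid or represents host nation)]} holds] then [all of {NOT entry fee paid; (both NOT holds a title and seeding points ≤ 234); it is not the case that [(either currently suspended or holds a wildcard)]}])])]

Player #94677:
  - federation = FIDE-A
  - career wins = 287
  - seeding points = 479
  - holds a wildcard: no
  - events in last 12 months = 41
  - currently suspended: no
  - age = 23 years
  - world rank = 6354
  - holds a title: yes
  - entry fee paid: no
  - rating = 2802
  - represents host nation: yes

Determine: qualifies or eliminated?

Eliminated

Atomic conditions:
  seeding points between 1158 and 1174: 479 in [1158, 1174] is false
  events in last 12 months > 10: 41 > 10 is true
  age ≤ 67 years: 23 ≤ 67 is true
  federation ∈ {NAT, REG}: FIDE-A is not in the set → false
  currently suspended: no → false
  world rank ≤ 3168: 6354 ≤ 3168 is false
  career wins ≥ 118: 287 ≥ 118 is true
  seeding points ≤ 1879: 479 ≤ 1879 is true
  holds a wildcard: no → false
  rating ≥ 2780: 2802 ≥ 2780 is true
  entry fee paid: no → false
  represents host nation: yes → true
  NOT entry fee paid: no → true
  NOT holds a title: yes → false
  seeding points ≤ 234: 479 ≤ 234 is false
Combine:
[1.1.1.1] false AND true = false
[1.1.1.2] true AND false = false
[1.1.1.3] false → false (antecedent false ⇒ implication holds) = true
[1.1.1.4] true AND true = true
[1.1.1] false AND false AND true AND true = false
[1.1] NOT false = true
[1.2.1.1] false AND true = false
[1.2.1.2.1] false OR true = true
[1.2.1.2] NOT true = false
[1.2.1] exactly-one(false, false) = false
[1.2.2.2] false AND false = false
[1.2.2.3.1] false OR false = false
[1.2.2.3] NOT false = true
[1.2.2] true AND false AND true = false
[1.2] false → false (antecedent false ⇒ implication holds) = true
[1] true → true = true
[root] NOT true = false
Overall: false → eliminated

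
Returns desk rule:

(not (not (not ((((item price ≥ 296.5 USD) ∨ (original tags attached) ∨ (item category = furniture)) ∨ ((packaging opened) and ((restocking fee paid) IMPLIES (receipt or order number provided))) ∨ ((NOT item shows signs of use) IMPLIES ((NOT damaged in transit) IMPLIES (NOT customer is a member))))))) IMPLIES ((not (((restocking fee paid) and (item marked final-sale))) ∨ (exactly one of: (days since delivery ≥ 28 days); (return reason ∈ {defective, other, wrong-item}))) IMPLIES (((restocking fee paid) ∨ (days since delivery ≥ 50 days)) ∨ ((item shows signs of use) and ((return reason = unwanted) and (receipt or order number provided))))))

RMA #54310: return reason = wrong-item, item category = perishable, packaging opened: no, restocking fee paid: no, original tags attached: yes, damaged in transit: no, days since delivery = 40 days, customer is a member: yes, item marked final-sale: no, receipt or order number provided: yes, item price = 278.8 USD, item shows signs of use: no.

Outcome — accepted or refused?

Accepted

Atomic conditions:
  item price ≥ 296.5 USD: 278.8 ≥ 296.5 is false
  original tags attached: yes → true
  item category = furniture: perishable == furniture is false
  packaging opened: no → false
  restocking fee paid: no → false
  receipt or order number provided: yes → true
  NOT item shows signs of use: no → true
  NOT damaged in transit: no → true
  NOT customer is a member: yes → false
  item marked final-sale: no → false
  days since delivery ≥ 28 days: 40 ≥ 28 is true
  return reason ∈ {defective, other, wrong-item}: wrong-item is in the set → true
  days since delivery ≥ 50 days: 40 ≥ 50 is false
  item shows signs of use: no → false
  return reason = unwanted: wrong-item == unwanted is false
Combine:
[1.1.1.1.1] false OR true OR false = true
[1.1.1.1.2.2] false → true (antecedent false ⇒ implication holds) = true
[1.1.1.1.2] false AND true = false
[1.1.1.1.3.2] true → false = false
[1.1.1.1.3] true → false = false
[1.1.1.1] true OR false OR false = true
[1.1.1] NOT true = false
[1.1] NOT false = true
[1] NOT true = false
[2.1.1.1] false AND false = false
[2.1.1] NOT false = true
[2.1.2] exactly-one(true, true) = false
[2.1] true OR false = true
[2.2.1] false OR false = false
[2.2.2.2] false AND true = false
[2.2.2] false AND false = false
[2.2] false OR false = false
[2] true → false = false
[root] false → false (antecedent false ⇒ implication holds) = true
Overall: true → accepted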